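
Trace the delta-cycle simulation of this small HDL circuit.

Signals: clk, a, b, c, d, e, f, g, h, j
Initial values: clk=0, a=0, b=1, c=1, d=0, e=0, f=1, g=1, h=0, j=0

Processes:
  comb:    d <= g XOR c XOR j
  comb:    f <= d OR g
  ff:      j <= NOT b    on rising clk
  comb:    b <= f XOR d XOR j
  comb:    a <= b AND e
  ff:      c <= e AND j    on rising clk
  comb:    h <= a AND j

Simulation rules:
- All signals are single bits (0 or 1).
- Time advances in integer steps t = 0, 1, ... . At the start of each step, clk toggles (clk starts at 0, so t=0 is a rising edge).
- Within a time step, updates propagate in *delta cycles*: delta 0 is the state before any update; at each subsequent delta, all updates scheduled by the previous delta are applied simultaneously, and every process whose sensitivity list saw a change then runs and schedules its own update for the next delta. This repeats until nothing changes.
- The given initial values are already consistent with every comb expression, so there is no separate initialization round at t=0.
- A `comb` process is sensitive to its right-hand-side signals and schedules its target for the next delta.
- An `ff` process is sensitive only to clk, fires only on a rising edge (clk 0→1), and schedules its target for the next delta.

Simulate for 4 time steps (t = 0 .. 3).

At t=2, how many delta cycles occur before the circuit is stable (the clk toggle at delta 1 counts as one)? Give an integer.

4

t=0 Δ0: b=1 h=0 f=1 c=1 a=0 g=1 clk=0 j=0 e=0 d=0
  Δ1: clk:0→1
  Δ2: c:1→0
  Δ3: d:0→1
  Δ4: b:1→0
  (4Δ to stable)
t=1 Δ0: b=0 h=0 f=1 c=0 a=0 g=1 clk=1 j=0 e=0 d=1
  Δ1: clk:1→0
  (1Δ to stable)
t=2 Δ0: b=0 h=0 f=1 c=0 a=0 g=1 clk=0 j=0 e=0 d=1
  Δ1: clk:0→1
  Δ2: j:0→1
  Δ3: b:0→1, d:1→0
  Δ4: b:1→0
  (4Δ to stable)
t=3 Δ0: b=0 h=0 f=1 c=0 a=0 g=1 clk=1 j=1 e=0 d=0
  Δ1: clk:1→0
  (1Δ to stable)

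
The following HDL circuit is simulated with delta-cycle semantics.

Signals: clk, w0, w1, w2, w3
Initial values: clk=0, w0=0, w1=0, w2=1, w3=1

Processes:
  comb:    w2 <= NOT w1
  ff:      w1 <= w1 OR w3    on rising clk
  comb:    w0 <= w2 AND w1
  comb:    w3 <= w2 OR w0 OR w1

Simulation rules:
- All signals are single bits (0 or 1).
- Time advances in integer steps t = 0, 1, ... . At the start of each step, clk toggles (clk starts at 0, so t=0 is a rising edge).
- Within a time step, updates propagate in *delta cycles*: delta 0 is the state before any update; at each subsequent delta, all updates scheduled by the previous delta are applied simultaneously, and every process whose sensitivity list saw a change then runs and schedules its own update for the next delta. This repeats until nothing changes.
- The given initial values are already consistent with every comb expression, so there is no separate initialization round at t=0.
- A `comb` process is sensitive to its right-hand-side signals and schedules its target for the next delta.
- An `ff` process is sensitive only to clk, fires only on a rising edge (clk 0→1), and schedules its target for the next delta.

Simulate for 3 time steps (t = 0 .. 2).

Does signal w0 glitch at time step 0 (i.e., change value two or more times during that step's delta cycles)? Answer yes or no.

t=0 Δ0: clk=0 w1=0 w3=1 w2=1 w0=0
  Δ1: clk:0→1
  Δ2: w1:0→1
  Δ3: w2:1→0, w0:0→1
  Δ4: w0:1→0
  (4Δ to stable)
t=1 Δ0: clk=1 w1=1 w3=1 w2=0 w0=0
  Δ1: clk:1→0
  (1Δ to stable)
t=2 Δ0: clk=0 w1=1 w3=1 w2=0 w0=0
  Δ1: clk:0→1
  (1Δ to stable)

yes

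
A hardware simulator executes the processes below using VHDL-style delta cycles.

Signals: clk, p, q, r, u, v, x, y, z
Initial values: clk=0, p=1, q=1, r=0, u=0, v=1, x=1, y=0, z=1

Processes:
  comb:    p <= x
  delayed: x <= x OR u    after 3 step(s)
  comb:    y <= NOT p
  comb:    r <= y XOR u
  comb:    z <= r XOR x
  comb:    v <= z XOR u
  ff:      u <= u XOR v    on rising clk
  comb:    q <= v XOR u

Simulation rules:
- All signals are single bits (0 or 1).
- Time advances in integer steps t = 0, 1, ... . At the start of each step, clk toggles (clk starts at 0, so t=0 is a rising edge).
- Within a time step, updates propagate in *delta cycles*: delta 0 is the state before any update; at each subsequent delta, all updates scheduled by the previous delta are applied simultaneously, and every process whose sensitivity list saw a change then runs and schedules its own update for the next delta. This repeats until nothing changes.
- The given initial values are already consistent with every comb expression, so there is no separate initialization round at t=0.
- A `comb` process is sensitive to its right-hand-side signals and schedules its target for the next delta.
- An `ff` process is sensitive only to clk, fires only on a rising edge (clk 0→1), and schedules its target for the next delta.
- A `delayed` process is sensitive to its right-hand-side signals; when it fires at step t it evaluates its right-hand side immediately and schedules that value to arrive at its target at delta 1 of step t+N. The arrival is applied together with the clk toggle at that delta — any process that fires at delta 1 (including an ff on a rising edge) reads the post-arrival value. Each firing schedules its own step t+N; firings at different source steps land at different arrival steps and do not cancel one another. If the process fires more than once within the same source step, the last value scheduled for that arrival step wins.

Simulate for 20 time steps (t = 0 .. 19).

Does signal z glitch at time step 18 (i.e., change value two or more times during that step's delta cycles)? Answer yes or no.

[bits: q,clk,x,r,p,u,y,z,v]
t=0: Δ0=101010011 Δ1=111010011 Δ2=111011011 Δ3=011111010 Δ4=111111000 Δ5=111111001 Δ6=011111001 | 6Δ
t=1: Δ0=011111001 Δ1=001111001 | 1Δ
t=2: Δ0=001111001 Δ1=011111001 Δ2=011110001 Δ3=111010000 Δ4=011010010 Δ5=011010011 Δ6=111010011 | 6Δ
t=3: Δ0=111010011 Δ1=101010011 | 1Δ
t=4: Δ0=101010011 Δ1=111010011 Δ2=111011011 Δ3=011111010 Δ4=111111000 Δ5=111111001 Δ6=011111001 | 6Δ
t=5: Δ0=011111001 Δ1=001111001 | 1Δ
t=6: Δ0=001111001 Δ1=011111001 Δ2=011110001 Δ3=111010000 Δ4=011010010 Δ5=011010011 Δ6=111010011 | 6Δ
t=7: Δ0=111010011 Δ1=101010011 | 1Δ
t=8: Δ0=101010011 Δ1=111010011 Δ2=111011011 Δ3=011111010 Δ4=111111000 Δ5=111111001 Δ6=011111001 | 6Δ
t=9: Δ0=011111001 Δ1=001111001 | 1Δ
t=10: Δ0=001111001 Δ1=011111001 Δ2=011110001 Δ3=111010000 Δ4=011010010 Δ5=011010011 Δ6=111010011 | 6Δ
t=11: Δ0=111010011 Δ1=101010011 | 1Δ
t=12: Δ0=101010011 Δ1=111010011 Δ2=111011011 Δ3=011111010 Δ4=111111000 Δ5=111111001 Δ6=011111001 | 6Δ
t=13: Δ0=011111001 Δ1=001111001 | 1Δ
t=14: Δ0=001111001 Δ1=011111001 Δ2=011110001 Δ3=111010000 Δ4=011010010 Δ5=011010011 Δ6=111010011 | 6Δ
t=15: Δ0=111010011 Δ1=101010011 | 1Δ
t=16: Δ0=101010011 Δ1=111010011 Δ2=111011011 Δ3=011111010 Δ4=111111000 Δ5=111111001 Δ6=011111001 | 6Δ
t=17: Δ0=011111001 Δ1=001111001 | 1Δ
t=18: Δ0=001111001 Δ1=011111001 Δ2=011110001 Δ3=111010000 Δ4=011010010 Δ5=011010011 Δ6=111010011 | 6Δ
t=19: Δ0=111010011 Δ1=101010011 | 1Δ

no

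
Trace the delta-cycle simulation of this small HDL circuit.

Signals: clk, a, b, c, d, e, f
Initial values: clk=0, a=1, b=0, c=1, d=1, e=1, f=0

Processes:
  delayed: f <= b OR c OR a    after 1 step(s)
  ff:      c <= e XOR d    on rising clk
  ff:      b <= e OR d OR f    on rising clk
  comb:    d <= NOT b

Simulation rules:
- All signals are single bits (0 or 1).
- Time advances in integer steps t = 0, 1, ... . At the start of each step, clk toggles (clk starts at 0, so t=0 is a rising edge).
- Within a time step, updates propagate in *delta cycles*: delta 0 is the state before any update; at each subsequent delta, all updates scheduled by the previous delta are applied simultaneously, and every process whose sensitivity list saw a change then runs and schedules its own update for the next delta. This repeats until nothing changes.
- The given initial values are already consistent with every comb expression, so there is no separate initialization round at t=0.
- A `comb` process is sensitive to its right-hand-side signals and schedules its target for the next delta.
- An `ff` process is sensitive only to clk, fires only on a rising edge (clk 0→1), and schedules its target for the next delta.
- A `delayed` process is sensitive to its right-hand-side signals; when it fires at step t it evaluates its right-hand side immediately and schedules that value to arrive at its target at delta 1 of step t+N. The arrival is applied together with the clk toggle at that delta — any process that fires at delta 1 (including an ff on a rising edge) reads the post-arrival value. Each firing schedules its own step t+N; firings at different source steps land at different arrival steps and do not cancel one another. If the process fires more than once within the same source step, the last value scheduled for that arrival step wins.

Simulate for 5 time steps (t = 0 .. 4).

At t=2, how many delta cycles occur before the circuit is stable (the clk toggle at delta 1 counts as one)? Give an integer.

2

t=0 Δ0: c=1 e=1 d=1 b=0 a=1 f=0 clk=0
  Δ1: clk:0→1
  Δ2: c:1→0, b:0→1
  Δ3: d:1→0
  (3Δ to stable)
t=1 Δ0: c=0 e=1 d=0 b=1 a=1 f=0 clk=1
  Δ1: f:0→1, clk:1→0
  (1Δ to stable)
t=2 Δ0: c=0 e=1 d=0 b=1 a=1 f=1 clk=0
  Δ1: clk:0→1
  Δ2: c:0→1
  (2Δ to stable)
t=3 Δ0: c=1 e=1 d=0 b=1 a=1 f=1 clk=1
  Δ1: clk:1→0
  (1Δ to stable)
t=4 Δ0: c=1 e=1 d=0 b=1 a=1 f=1 clk=0
  Δ1: clk:0→1
  (1Δ to stable)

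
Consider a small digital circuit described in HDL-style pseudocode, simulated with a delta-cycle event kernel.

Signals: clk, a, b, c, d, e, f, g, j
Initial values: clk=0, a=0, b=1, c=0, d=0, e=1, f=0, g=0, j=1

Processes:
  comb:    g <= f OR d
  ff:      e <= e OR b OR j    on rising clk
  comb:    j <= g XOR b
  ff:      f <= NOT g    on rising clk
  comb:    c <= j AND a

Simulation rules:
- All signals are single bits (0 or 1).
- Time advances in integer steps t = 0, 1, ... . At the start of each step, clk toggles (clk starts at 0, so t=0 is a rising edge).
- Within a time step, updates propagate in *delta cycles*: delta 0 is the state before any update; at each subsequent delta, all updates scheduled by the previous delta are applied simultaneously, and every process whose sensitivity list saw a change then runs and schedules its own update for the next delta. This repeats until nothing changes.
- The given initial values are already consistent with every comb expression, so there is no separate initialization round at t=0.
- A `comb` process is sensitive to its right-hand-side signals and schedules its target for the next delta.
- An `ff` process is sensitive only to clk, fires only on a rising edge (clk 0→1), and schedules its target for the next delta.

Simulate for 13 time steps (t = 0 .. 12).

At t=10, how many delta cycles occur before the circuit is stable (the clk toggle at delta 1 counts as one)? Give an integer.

4

t0.Δ0 a=0 g=0 clk=0 e=1 c=0 j=1 b=1 f=0 d=0
t0.Δ1 a=0 g=0 clk=1 e=1 c=0 j=1 b=1 f=0 d=0
t0.Δ2 a=0 g=0 clk=1 e=1 c=0 j=1 b=1 f=1 d=0
t0.Δ3 a=0 g=1 clk=1 e=1 c=0 j=1 b=1 f=1 d=0
t0.Δ4 a=0 g=1 clk=1 e=1 c=0 j=0 b=1 f=1 d=0
t1.Δ0 a=0 g=1 clk=1 e=1 c=0 j=0 b=1 f=1 d=0
t1.Δ1 a=0 g=1 clk=0 e=1 c=0 j=0 b=1 f=1 d=0
t2.Δ0 a=0 g=1 clk=0 e=1 c=0 j=0 b=1 f=1 d=0
t2.Δ1 a=0 g=1 clk=1 e=1 c=0 j=0 b=1 f=1 d=0
t2.Δ2 a=0 g=1 clk=1 e=1 c=0 j=0 b=1 f=0 d=0
t2.Δ3 a=0 g=0 clk=1 e=1 c=0 j=0 b=1 f=0 d=0
t2.Δ4 a=0 g=0 clk=1 e=1 c=0 j=1 b=1 f=0 d=0
t3.Δ0 a=0 g=0 clk=1 e=1 c=0 j=1 b=1 f=0 d=0
t3.Δ1 a=0 g=0 clk=0 e=1 c=0 j=1 b=1 f=0 d=0
t4.Δ0 a=0 g=0 clk=0 e=1 c=0 j=1 b=1 f=0 d=0
t4.Δ1 a=0 g=0 clk=1 e=1 c=0 j=1 b=1 f=0 d=0
t4.Δ2 a=0 g=0 clk=1 e=1 c=0 j=1 b=1 f=1 d=0
t4.Δ3 a=0 g=1 clk=1 e=1 c=0 j=1 b=1 f=1 d=0
t4.Δ4 a=0 g=1 clk=1 e=1 c=0 j=0 b=1 f=1 d=0
t5.Δ0 a=0 g=1 clk=1 e=1 c=0 j=0 b=1 f=1 d=0
t5.Δ1 a=0 g=1 clk=0 e=1 c=0 j=0 b=1 f=1 d=0
t6.Δ0 a=0 g=1 clk=0 e=1 c=0 j=0 b=1 f=1 d=0
t6.Δ1 a=0 g=1 clk=1 e=1 c=0 j=0 b=1 f=1 d=0
t6.Δ2 a=0 g=1 clk=1 e=1 c=0 j=0 b=1 f=0 d=0
t6.Δ3 a=0 g=0 clk=1 e=1 c=0 j=0 b=1 f=0 d=0
t6.Δ4 a=0 g=0 clk=1 e=1 c=0 j=1 b=1 f=0 d=0
t7.Δ0 a=0 g=0 clk=1 e=1 c=0 j=1 b=1 f=0 d=0
t7.Δ1 a=0 g=0 clk=0 e=1 c=0 j=1 b=1 f=0 d=0
t8.Δ0 a=0 g=0 clk=0 e=1 c=0 j=1 b=1 f=0 d=0
t8.Δ1 a=0 g=0 clk=1 e=1 c=0 j=1 b=1 f=0 d=0
t8.Δ2 a=0 g=0 clk=1 e=1 c=0 j=1 b=1 f=1 d=0
t8.Δ3 a=0 g=1 clk=1 e=1 c=0 j=1 b=1 f=1 d=0
t8.Δ4 a=0 g=1 clk=1 e=1 c=0 j=0 b=1 f=1 d=0
t9.Δ0 a=0 g=1 clk=1 e=1 c=0 j=0 b=1 f=1 d=0
t9.Δ1 a=0 g=1 clk=0 e=1 c=0 j=0 b=1 f=1 d=0
t10.Δ0 a=0 g=1 clk=0 e=1 c=0 j=0 b=1 f=1 d=0
t10.Δ1 a=0 g=1 clk=1 e=1 c=0 j=0 b=1 f=1 d=0
t10.Δ2 a=0 g=1 clk=1 e=1 c=0 j=0 b=1 f=0 d=0
t10.Δ3 a=0 g=0 clk=1 e=1 c=0 j=0 b=1 f=0 d=0
t10.Δ4 a=0 g=0 clk=1 e=1 c=0 j=1 b=1 f=0 d=0
t11.Δ0 a=0 g=0 clk=1 e=1 c=0 j=1 b=1 f=0 d=0
t11.Δ1 a=0 g=0 clk=0 e=1 c=0 j=1 b=1 f=0 d=0
t12.Δ0 a=0 g=0 clk=0 e=1 c=0 j=1 b=1 f=0 d=0
t12.Δ1 a=0 g=0 clk=1 e=1 c=0 j=1 b=1 f=0 d=0
t12.Δ2 a=0 g=0 clk=1 e=1 c=0 j=1 b=1 f=1 d=0
t12.Δ3 a=0 g=1 clk=1 e=1 c=0 j=1 b=1 f=1 d=0
t12.Δ4 a=0 g=1 clk=1 e=1 c=0 j=0 b=1 f=1 d=0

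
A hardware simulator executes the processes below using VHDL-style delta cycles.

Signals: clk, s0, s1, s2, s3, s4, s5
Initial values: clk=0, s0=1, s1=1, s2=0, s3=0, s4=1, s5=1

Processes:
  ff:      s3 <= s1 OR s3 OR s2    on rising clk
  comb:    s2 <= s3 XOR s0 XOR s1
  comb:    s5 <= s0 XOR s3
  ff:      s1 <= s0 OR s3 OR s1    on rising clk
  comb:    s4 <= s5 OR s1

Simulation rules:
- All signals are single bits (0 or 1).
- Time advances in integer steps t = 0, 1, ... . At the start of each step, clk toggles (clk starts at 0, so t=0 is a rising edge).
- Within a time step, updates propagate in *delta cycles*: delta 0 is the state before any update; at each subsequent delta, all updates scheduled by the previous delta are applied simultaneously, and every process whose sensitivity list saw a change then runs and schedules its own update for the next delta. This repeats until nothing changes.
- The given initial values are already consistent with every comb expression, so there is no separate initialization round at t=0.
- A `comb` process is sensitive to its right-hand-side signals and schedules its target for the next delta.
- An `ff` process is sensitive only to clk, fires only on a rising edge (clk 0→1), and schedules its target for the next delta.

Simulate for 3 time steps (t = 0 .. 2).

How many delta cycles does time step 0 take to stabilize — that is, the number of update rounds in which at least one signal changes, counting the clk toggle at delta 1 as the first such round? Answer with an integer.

3

[bits: clk,s2,s3,s5,s1,s4,s0]
t=0: Δ0=0001111 Δ1=1001111 Δ2=1011111 Δ3=1110111 | 3Δ
t=1: Δ0=1110111 Δ1=0110111 | 1Δ
t=2: Δ0=0110111 Δ1=1110111 | 1Δ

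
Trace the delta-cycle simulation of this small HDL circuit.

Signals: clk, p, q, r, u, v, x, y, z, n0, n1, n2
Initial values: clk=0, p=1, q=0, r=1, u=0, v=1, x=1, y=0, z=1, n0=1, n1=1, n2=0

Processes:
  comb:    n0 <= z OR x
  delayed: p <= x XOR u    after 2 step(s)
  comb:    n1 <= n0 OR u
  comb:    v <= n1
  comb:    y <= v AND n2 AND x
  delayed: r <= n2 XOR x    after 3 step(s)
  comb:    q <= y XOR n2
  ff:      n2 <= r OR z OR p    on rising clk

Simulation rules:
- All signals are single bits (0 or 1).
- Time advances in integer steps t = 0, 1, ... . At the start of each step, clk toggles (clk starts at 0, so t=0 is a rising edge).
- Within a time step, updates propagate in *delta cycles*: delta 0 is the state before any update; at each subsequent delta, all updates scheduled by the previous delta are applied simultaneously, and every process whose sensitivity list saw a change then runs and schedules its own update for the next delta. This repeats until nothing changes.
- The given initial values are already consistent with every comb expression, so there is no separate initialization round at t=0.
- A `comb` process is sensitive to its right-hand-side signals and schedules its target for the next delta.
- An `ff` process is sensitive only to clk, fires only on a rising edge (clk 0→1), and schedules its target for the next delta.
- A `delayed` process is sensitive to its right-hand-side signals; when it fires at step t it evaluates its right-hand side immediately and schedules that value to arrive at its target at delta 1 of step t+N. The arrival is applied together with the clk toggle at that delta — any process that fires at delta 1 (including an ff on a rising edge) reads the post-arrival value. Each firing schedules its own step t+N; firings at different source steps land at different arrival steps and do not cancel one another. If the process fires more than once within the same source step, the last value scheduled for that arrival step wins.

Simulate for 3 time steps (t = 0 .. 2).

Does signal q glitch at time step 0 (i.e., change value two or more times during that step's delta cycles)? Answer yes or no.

[bits: clk,r,q,y,v,u,n2,n0,n1,z,p,x]
t=0: Δ0=010010011111 Δ1=110010011111 Δ2=110010111111 Δ3=111110111111 Δ4=110110111111 | 4Δ
t=1: Δ0=110110111111 Δ1=010110111111 | 1Δ
t=2: Δ0=010110111111 Δ1=110110111111 | 1Δ

yes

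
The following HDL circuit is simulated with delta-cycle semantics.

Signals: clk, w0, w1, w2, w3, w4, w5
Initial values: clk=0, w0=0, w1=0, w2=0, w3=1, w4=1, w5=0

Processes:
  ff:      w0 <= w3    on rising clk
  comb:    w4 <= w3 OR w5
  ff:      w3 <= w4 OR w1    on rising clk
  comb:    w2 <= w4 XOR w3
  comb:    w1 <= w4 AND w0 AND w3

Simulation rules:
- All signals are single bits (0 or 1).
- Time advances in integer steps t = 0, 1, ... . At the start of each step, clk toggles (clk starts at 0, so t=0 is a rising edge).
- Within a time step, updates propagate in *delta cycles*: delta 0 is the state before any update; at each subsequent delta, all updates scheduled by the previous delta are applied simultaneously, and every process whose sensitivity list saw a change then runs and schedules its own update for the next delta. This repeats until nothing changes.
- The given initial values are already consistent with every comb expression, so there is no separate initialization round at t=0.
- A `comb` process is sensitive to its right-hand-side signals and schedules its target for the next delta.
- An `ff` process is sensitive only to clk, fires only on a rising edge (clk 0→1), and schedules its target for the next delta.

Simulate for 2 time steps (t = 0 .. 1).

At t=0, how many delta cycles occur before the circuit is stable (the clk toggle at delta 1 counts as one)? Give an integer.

t=0 Δ0: w4=1 w3=1 w1=0 w0=0 w2=0 w5=0 clk=0
  Δ1: clk:0→1
  Δ2: w0:0→1
  Δ3: w1:0→1
  (3Δ to stable)
t=1 Δ0: w4=1 w3=1 w1=1 w0=1 w2=0 w5=0 clk=1
  Δ1: clk:1→0
  (1Δ to stable)

3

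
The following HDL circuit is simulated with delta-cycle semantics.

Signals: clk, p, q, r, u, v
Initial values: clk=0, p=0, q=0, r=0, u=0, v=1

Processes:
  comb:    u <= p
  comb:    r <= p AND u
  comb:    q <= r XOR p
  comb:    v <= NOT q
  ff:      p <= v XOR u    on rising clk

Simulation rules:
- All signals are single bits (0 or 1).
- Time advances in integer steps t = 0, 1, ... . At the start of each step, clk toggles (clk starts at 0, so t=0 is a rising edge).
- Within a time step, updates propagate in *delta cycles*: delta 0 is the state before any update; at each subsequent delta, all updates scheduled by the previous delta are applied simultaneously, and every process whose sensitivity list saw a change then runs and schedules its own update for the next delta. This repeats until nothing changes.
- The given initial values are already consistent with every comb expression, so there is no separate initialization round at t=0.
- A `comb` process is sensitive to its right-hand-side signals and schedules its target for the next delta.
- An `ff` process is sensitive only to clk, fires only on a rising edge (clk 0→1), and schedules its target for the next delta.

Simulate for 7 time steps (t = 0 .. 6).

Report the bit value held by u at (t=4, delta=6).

[bits: v,q,r,u,p,clk]
t=0: Δ0=100000 Δ1=100001 Δ2=100011 Δ3=110111 Δ4=011111 Δ5=001111 Δ6=101111 | 6Δ
t=1: Δ0=101111 Δ1=101110 | 1Δ
t=2: Δ0=101110 Δ1=101111 Δ2=101101 Δ3=110001 Δ4=000001 Δ5=100001 | 5Δ
t=3: Δ0=100001 Δ1=100000 | 1Δ
t=4: Δ0=100000 Δ1=100001 Δ2=100011 Δ3=110111 Δ4=011111 Δ5=001111 Δ6=101111 | 6Δ
t=5: Δ0=101111 Δ1=101110 | 1Δ
t=6: Δ0=101110 Δ1=101111 Δ2=101101 Δ3=110001 Δ4=000001 Δ5=100001 | 5Δ

1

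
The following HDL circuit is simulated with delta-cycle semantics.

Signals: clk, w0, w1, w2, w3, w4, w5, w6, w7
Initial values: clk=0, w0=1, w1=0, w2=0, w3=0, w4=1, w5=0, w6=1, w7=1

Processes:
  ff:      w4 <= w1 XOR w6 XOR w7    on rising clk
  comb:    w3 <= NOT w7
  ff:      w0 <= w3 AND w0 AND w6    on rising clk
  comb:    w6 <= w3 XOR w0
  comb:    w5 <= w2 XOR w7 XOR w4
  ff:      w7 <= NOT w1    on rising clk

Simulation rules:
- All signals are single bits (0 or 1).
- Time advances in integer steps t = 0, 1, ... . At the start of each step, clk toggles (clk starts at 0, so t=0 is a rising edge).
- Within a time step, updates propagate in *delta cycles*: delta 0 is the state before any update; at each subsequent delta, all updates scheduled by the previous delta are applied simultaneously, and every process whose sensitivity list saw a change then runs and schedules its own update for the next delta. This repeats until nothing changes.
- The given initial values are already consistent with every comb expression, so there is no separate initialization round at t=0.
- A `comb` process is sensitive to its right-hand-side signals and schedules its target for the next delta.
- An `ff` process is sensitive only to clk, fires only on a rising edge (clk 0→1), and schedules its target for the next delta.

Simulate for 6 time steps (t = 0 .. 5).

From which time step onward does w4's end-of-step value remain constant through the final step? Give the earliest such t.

2

t0.Δ0 w2=0 w0=1 clk=0 w1=0 w3=0 w6=1 w7=1 w4=1 w5=0
t0.Δ1 w2=0 w0=1 clk=1 w1=0 w3=0 w6=1 w7=1 w4=1 w5=0
t0.Δ2 w2=0 w0=0 clk=1 w1=0 w3=0 w6=1 w7=1 w4=0 w5=0
t0.Δ3 w2=0 w0=0 clk=1 w1=0 w3=0 w6=0 w7=1 w4=0 w5=1
t1.Δ0 w2=0 w0=0 clk=1 w1=0 w3=0 w6=0 w7=1 w4=0 w5=1
t1.Δ1 w2=0 w0=0 clk=0 w1=0 w3=0 w6=0 w7=1 w4=0 w5=1
t2.Δ0 w2=0 w0=0 clk=0 w1=0 w3=0 w6=0 w7=1 w4=0 w5=1
t2.Δ1 w2=0 w0=0 clk=1 w1=0 w3=0 w6=0 w7=1 w4=0 w5=1
t2.Δ2 w2=0 w0=0 clk=1 w1=0 w3=0 w6=0 w7=1 w4=1 w5=1
t2.Δ3 w2=0 w0=0 clk=1 w1=0 w3=0 w6=0 w7=1 w4=1 w5=0
t3.Δ0 w2=0 w0=0 clk=1 w1=0 w3=0 w6=0 w7=1 w4=1 w5=0
t3.Δ1 w2=0 w0=0 clk=0 w1=0 w3=0 w6=0 w7=1 w4=1 w5=0
t4.Δ0 w2=0 w0=0 clk=0 w1=0 w3=0 w6=0 w7=1 w4=1 w5=0
t4.Δ1 w2=0 w0=0 clk=1 w1=0 w3=0 w6=0 w7=1 w4=1 w5=0
t5.Δ0 w2=0 w0=0 clk=1 w1=0 w3=0 w6=0 w7=1 w4=1 w5=0
t5.Δ1 w2=0 w0=0 clk=0 w1=0 w3=0 w6=0 w7=1 w4=1 w5=0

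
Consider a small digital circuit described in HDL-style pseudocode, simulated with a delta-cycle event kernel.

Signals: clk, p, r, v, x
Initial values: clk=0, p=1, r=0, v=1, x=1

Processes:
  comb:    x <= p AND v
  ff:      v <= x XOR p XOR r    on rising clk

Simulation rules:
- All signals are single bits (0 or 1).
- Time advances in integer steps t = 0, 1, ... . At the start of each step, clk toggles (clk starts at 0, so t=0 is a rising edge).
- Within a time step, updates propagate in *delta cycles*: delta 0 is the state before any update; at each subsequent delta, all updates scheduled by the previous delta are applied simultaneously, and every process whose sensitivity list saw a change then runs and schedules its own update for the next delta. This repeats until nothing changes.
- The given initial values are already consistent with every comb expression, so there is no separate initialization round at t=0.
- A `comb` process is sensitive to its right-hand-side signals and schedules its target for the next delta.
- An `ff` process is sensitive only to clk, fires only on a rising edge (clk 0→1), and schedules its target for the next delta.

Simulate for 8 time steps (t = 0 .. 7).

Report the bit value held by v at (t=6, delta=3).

t=0 Δ0: p=1 clk=0 v=1 r=0 x=1
  Δ1: clk:0→1
  Δ2: v:1→0
  Δ3: x:1→0
  (3Δ to stable)
t=1 Δ0: p=1 clk=1 v=0 r=0 x=0
  Δ1: clk:1→0
  (1Δ to stable)
t=2 Δ0: p=1 clk=0 v=0 r=0 x=0
  Δ1: clk:0→1
  Δ2: v:0→1
  Δ3: x:0→1
  (3Δ to stable)
t=3 Δ0: p=1 clk=1 v=1 r=0 x=1
  Δ1: clk:1→0
  (1Δ to stable)
t=4 Δ0: p=1 clk=0 v=1 r=0 x=1
  Δ1: clk:0→1
  Δ2: v:1→0
  Δ3: x:1→0
  (3Δ to stable)
t=5 Δ0: p=1 clk=1 v=0 r=0 x=0
  Δ1: clk:1→0
  (1Δ to stable)
t=6 Δ0: p=1 clk=0 v=0 r=0 x=0
  Δ1: clk:0→1
  Δ2: v:0→1
  Δ3: x:0→1
  (3Δ to stable)
t=7 Δ0: p=1 clk=1 v=1 r=0 x=1
  Δ1: clk:1→0
  (1Δ to stable)

1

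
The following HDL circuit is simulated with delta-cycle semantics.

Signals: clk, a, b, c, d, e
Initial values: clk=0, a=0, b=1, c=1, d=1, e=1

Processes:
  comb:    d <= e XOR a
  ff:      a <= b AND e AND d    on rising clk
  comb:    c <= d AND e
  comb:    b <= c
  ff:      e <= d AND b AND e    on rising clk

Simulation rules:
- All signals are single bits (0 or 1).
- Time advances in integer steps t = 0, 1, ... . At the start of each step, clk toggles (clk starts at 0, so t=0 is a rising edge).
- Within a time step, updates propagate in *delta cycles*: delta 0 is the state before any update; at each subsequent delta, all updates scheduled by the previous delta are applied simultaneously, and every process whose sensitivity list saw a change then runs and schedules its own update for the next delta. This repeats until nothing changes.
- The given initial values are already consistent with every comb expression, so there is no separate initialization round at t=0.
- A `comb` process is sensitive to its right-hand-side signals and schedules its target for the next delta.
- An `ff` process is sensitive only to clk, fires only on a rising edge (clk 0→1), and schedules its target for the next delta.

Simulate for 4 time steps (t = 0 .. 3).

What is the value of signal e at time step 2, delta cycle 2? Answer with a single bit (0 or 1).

0

t=0 Δ0: d=1 a=0 b=1 c=1 clk=0 e=1
  Δ1: clk:0→1
  Δ2: a:0→1
  Δ3: d:1→0
  Δ4: c:1→0
  Δ5: b:1→0
  (5Δ to stable)
t=1 Δ0: d=0 a=1 b=0 c=0 clk=1 e=1
  Δ1: clk:1→0
  (1Δ to stable)
t=2 Δ0: d=0 a=1 b=0 c=0 clk=0 e=1
  Δ1: clk:0→1
  Δ2: a:1→0, e:1→0
  (2Δ to stable)
t=3 Δ0: d=0 a=0 b=0 c=0 clk=1 e=0
  Δ1: clk:1→0
  (1Δ to stable)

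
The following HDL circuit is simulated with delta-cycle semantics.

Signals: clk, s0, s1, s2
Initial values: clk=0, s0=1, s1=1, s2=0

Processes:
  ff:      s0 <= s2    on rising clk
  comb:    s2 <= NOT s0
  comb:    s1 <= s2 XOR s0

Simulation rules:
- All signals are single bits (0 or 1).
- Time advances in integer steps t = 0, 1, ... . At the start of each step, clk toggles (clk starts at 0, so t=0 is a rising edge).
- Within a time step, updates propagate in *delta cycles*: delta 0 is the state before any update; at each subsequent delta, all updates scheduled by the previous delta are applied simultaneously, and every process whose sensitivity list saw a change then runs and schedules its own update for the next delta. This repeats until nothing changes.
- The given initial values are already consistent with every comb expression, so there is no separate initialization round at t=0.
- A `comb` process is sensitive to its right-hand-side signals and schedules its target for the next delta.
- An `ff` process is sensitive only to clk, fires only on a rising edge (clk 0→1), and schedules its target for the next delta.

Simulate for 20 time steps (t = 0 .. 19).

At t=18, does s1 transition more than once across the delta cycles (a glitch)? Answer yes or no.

t0.Δ0 s2=0 clk=0 s0=1 s1=1
t0.Δ1 s2=0 clk=1 s0=1 s1=1
t0.Δ2 s2=0 clk=1 s0=0 s1=1
t0.Δ3 s2=1 clk=1 s0=0 s1=0
t0.Δ4 s2=1 clk=1 s0=0 s1=1
t1.Δ0 s2=1 clk=1 s0=0 s1=1
t1.Δ1 s2=1 clk=0 s0=0 s1=1
t2.Δ0 s2=1 clk=0 s0=0 s1=1
t2.Δ1 s2=1 clk=1 s0=0 s1=1
t2.Δ2 s2=1 clk=1 s0=1 s1=1
t2.Δ3 s2=0 clk=1 s0=1 s1=0
t2.Δ4 s2=0 clk=1 s0=1 s1=1
t3.Δ0 s2=0 clk=1 s0=1 s1=1
t3.Δ1 s2=0 clk=0 s0=1 s1=1
t4.Δ0 s2=0 clk=0 s0=1 s1=1
t4.Δ1 s2=0 clk=1 s0=1 s1=1
t4.Δ2 s2=0 clk=1 s0=0 s1=1
t4.Δ3 s2=1 clk=1 s0=0 s1=0
t4.Δ4 s2=1 clk=1 s0=0 s1=1
t5.Δ0 s2=1 clk=1 s0=0 s1=1
t5.Δ1 s2=1 clk=0 s0=0 s1=1
t6.Δ0 s2=1 clk=0 s0=0 s1=1
t6.Δ1 s2=1 clk=1 s0=0 s1=1
t6.Δ2 s2=1 clk=1 s0=1 s1=1
t6.Δ3 s2=0 clk=1 s0=1 s1=0
t6.Δ4 s2=0 clk=1 s0=1 s1=1
t7.Δ0 s2=0 clk=1 s0=1 s1=1
t7.Δ1 s2=0 clk=0 s0=1 s1=1
t8.Δ0 s2=0 clk=0 s0=1 s1=1
t8.Δ1 s2=0 clk=1 s0=1 s1=1
t8.Δ2 s2=0 clk=1 s0=0 s1=1
t8.Δ3 s2=1 clk=1 s0=0 s1=0
t8.Δ4 s2=1 clk=1 s0=0 s1=1
t9.Δ0 s2=1 clk=1 s0=0 s1=1
t9.Δ1 s2=1 clk=0 s0=0 s1=1
t10.Δ0 s2=1 clk=0 s0=0 s1=1
t10.Δ1 s2=1 clk=1 s0=0 s1=1
t10.Δ2 s2=1 clk=1 s0=1 s1=1
t10.Δ3 s2=0 clk=1 s0=1 s1=0
t10.Δ4 s2=0 clk=1 s0=1 s1=1
t11.Δ0 s2=0 clk=1 s0=1 s1=1
t11.Δ1 s2=0 clk=0 s0=1 s1=1
t12.Δ0 s2=0 clk=0 s0=1 s1=1
t12.Δ1 s2=0 clk=1 s0=1 s1=1
t12.Δ2 s2=0 clk=1 s0=0 s1=1
t12.Δ3 s2=1 clk=1 s0=0 s1=0
t12.Δ4 s2=1 clk=1 s0=0 s1=1
t13.Δ0 s2=1 clk=1 s0=0 s1=1
t13.Δ1 s2=1 clk=0 s0=0 s1=1
t14.Δ0 s2=1 clk=0 s0=0 s1=1
t14.Δ1 s2=1 clk=1 s0=0 s1=1
t14.Δ2 s2=1 clk=1 s0=1 s1=1
t14.Δ3 s2=0 clk=1 s0=1 s1=0
t14.Δ4 s2=0 clk=1 s0=1 s1=1
t15.Δ0 s2=0 clk=1 s0=1 s1=1
t15.Δ1 s2=0 clk=0 s0=1 s1=1
t16.Δ0 s2=0 clk=0 s0=1 s1=1
t16.Δ1 s2=0 clk=1 s0=1 s1=1
t16.Δ2 s2=0 clk=1 s0=0 s1=1
t16.Δ3 s2=1 clk=1 s0=0 s1=0
t16.Δ4 s2=1 clk=1 s0=0 s1=1
t17.Δ0 s2=1 clk=1 s0=0 s1=1
t17.Δ1 s2=1 clk=0 s0=0 s1=1
t18.Δ0 s2=1 clk=0 s0=0 s1=1
t18.Δ1 s2=1 clk=1 s0=0 s1=1
t18.Δ2 s2=1 clk=1 s0=1 s1=1
t18.Δ3 s2=0 clk=1 s0=1 s1=0
t18.Δ4 s2=0 clk=1 s0=1 s1=1
t19.Δ0 s2=0 clk=1 s0=1 s1=1
t19.Δ1 s2=0 clk=0 s0=1 s1=1

yes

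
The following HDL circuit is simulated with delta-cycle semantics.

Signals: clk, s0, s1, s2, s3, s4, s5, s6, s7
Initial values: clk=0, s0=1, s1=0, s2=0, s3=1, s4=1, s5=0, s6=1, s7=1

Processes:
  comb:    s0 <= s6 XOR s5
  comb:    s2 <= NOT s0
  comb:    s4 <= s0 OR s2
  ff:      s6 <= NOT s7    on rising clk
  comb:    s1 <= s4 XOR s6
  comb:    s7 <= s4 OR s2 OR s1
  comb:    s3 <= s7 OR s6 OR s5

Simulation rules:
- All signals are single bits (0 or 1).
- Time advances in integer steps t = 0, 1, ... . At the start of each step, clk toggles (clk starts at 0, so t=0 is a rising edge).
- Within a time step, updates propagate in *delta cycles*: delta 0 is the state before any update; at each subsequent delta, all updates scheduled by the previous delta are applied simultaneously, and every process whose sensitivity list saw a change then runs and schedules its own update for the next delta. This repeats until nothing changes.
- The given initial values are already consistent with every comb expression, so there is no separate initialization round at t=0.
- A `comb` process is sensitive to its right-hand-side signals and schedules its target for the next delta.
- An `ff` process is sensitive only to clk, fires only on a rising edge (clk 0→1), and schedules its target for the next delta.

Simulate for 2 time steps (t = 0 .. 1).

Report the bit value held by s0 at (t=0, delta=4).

0

t0.Δ0 s7=1 s2=0 s1=0 clk=0 s5=0 s6=1 s3=1 s0=1 s4=1
t0.Δ1 s7=1 s2=0 s1=0 clk=1 s5=0 s6=1 s3=1 s0=1 s4=1
t0.Δ2 s7=1 s2=0 s1=0 clk=1 s5=0 s6=0 s3=1 s0=1 s4=1
t0.Δ3 s7=1 s2=0 s1=1 clk=1 s5=0 s6=0 s3=1 s0=0 s4=1
t0.Δ4 s7=1 s2=1 s1=1 clk=1 s5=0 s6=0 s3=1 s0=0 s4=0
t0.Δ5 s7=1 s2=1 s1=0 clk=1 s5=0 s6=0 s3=1 s0=0 s4=1
t0.Δ6 s7=1 s2=1 s1=1 clk=1 s5=0 s6=0 s3=1 s0=0 s4=1
t1.Δ0 s7=1 s2=1 s1=1 clk=1 s5=0 s6=0 s3=1 s0=0 s4=1
t1.Δ1 s7=1 s2=1 s1=1 clk=0 s5=0 s6=0 s3=1 s0=0 s4=1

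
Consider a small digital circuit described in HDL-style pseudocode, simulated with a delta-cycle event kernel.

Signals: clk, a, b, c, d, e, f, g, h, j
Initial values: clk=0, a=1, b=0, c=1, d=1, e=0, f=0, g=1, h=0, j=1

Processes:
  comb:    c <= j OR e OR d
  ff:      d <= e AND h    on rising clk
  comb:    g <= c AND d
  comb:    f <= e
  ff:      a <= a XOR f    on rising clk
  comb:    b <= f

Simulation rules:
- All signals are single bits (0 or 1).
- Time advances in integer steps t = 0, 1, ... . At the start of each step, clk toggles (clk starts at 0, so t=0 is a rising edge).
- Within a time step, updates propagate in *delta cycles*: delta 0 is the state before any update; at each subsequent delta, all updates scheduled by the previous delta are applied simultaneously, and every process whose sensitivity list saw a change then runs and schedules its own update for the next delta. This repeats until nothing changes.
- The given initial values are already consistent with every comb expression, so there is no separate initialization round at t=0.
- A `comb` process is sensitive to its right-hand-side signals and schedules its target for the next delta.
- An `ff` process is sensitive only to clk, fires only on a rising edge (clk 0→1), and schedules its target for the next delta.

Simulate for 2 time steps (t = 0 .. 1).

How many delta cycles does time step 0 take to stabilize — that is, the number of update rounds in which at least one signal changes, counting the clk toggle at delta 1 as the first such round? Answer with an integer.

[bits: a,d,c,f,g,j,e,h,clk,b]
t=0: Δ0=1110110000 Δ1=1110110010 Δ2=1010110010 Δ3=1010010010 | 3Δ
t=1: Δ0=1010010010 Δ1=1010010000 | 1Δ

3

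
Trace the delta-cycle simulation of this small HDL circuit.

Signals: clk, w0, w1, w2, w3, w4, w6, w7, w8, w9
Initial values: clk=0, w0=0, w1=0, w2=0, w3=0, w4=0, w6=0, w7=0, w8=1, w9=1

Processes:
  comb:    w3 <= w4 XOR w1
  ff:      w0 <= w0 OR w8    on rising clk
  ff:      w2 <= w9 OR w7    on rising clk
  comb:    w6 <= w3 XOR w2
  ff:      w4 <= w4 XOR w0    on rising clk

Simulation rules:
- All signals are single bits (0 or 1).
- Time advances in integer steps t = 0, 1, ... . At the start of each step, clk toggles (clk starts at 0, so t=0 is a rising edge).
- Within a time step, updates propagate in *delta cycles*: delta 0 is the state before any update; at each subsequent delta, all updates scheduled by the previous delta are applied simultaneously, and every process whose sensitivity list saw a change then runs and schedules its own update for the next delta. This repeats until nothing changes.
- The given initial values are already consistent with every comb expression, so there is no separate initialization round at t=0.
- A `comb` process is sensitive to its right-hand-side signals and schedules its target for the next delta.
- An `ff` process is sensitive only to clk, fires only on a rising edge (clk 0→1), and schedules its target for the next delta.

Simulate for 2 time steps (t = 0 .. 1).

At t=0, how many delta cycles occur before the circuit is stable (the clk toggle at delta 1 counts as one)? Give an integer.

t=0 Δ0: w4=0 w6=0 w7=0 w9=1 w8=1 w3=0 clk=0 w1=0 w0=0 w2=0
  Δ1: clk:0→1
  Δ2: w0:0→1, w2:0→1
  Δ3: w6:0→1
  (3Δ to stable)
t=1 Δ0: w4=0 w6=1 w7=0 w9=1 w8=1 w3=0 clk=1 w1=0 w0=1 w2=1
  Δ1: clk:1→0
  (1Δ to stable)

3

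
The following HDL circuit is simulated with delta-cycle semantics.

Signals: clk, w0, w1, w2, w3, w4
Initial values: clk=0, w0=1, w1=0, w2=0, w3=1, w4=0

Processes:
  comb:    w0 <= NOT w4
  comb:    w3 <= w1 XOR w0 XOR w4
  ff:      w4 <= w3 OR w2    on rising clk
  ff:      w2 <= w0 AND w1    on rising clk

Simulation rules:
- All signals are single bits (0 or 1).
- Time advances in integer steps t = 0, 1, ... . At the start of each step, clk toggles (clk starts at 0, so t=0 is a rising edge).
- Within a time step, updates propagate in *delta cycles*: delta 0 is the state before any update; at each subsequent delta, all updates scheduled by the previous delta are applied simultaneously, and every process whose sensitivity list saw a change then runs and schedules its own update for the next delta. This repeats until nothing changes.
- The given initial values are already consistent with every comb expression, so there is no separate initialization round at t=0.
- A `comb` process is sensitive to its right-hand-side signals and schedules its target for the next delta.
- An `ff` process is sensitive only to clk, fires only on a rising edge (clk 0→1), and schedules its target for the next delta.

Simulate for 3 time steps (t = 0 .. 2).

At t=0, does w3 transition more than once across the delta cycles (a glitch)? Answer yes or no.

[bits: clk,w0,w1,w4,w3,w2]
t=0: Δ0=010010 Δ1=110010 Δ2=110110 Δ3=100100 Δ4=100110 | 4Δ
t=1: Δ0=100110 Δ1=000110 | 1Δ
t=2: Δ0=000110 Δ1=100110 | 1Δ

yes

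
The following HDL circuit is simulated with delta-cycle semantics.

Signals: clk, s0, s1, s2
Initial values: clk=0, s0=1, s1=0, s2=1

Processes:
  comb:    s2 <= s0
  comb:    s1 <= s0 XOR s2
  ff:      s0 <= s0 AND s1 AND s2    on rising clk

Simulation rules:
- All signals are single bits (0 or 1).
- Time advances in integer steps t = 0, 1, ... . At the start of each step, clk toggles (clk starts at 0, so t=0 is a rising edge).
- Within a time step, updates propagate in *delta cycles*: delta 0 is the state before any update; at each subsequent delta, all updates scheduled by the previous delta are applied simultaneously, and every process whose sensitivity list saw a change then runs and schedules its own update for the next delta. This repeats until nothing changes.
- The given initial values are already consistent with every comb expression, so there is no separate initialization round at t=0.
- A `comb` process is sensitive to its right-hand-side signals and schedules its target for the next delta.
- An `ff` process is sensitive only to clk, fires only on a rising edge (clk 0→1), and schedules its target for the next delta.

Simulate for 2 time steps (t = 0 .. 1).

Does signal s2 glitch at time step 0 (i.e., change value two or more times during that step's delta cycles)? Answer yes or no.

t=0 Δ0: s1=0 s2=1 clk=0 s0=1
  Δ1: clk:0→1
  Δ2: s0:1→0
  Δ3: s1:0→1, s2:1→0
  Δ4: s1:1→0
  (4Δ to stable)
t=1 Δ0: s1=0 s2=0 clk=1 s0=0
  Δ1: clk:1→0
  (1Δ to stable)

no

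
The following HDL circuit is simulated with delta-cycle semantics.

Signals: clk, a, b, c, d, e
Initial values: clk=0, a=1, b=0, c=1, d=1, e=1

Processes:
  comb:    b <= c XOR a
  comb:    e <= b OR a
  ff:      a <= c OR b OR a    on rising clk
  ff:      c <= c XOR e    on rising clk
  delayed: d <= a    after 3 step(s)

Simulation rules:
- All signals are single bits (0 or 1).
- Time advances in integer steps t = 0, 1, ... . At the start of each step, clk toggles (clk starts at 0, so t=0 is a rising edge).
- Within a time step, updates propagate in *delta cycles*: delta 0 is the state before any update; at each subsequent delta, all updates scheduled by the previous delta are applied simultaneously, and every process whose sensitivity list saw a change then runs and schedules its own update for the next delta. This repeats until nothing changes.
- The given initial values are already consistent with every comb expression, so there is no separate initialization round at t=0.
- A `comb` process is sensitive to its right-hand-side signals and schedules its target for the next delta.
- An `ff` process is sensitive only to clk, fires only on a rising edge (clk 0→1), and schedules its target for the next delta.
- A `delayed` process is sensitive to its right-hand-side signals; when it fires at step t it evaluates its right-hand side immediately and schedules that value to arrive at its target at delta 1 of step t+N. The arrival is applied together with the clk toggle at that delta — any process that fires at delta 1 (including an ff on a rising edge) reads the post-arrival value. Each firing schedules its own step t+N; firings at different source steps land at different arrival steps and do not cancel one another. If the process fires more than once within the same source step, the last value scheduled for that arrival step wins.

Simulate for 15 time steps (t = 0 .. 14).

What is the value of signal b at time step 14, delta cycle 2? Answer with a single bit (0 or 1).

t=0 Δ0: d=1 b=0 c=1 e=1 clk=0 a=1
  Δ1: clk:0→1
  Δ2: c:1→0
  Δ3: b:0→1
  (3Δ to stable)
t=1 Δ0: d=1 b=1 c=0 e=1 clk=1 a=1
  Δ1: clk:1→0
  (1Δ to stable)
t=2 Δ0: d=1 b=1 c=0 e=1 clk=0 a=1
  Δ1: clk:0→1
  Δ2: c:0→1
  Δ3: b:1→0
  (3Δ to stable)
t=3 Δ0: d=1 b=0 c=1 e=1 clk=1 a=1
  Δ1: clk:1→0
  (1Δ to stable)
t=4 Δ0: d=1 b=0 c=1 e=1 clk=0 a=1
  Δ1: clk:0→1
  Δ2: c:1→0
  Δ3: b:0→1
  (3Δ to stable)
t=5 Δ0: d=1 b=1 c=0 e=1 clk=1 a=1
  Δ1: clk:1→0
  (1Δ to stable)
t=6 Δ0: d=1 b=1 c=0 e=1 clk=0 a=1
  Δ1: clk:0→1
  Δ2: c:0→1
  Δ3: b:1→0
  (3Δ to stable)
t=7 Δ0: d=1 b=0 c=1 e=1 clk=1 a=1
  Δ1: clk:1→0
  (1Δ to stable)
t=8 Δ0: d=1 b=0 c=1 e=1 clk=0 a=1
  Δ1: clk:0→1
  Δ2: c:1→0
  Δ3: b:0→1
  (3Δ to stable)
t=9 Δ0: d=1 b=1 c=0 e=1 clk=1 a=1
  Δ1: clk:1→0
  (1Δ to stable)
t=10 Δ0: d=1 b=1 c=0 e=1 clk=0 a=1
  Δ1: clk:0→1
  Δ2: c:0→1
  Δ3: b:1→0
  (3Δ to stable)
t=11 Δ0: d=1 b=0 c=1 e=1 clk=1 a=1
  Δ1: clk:1→0
  (1Δ to stable)
t=12 Δ0: d=1 b=0 c=1 e=1 clk=0 a=1
  Δ1: clk:0→1
  Δ2: c:1→0
  Δ3: b:0→1
  (3Δ to stable)
t=13 Δ0: d=1 b=1 c=0 e=1 clk=1 a=1
  Δ1: clk:1→0
  (1Δ to stable)
t=14 Δ0: d=1 b=1 c=0 e=1 clk=0 a=1
  Δ1: clk:0→1
  Δ2: c:0→1
  Δ3: b:1→0
  (3Δ to stable)

1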